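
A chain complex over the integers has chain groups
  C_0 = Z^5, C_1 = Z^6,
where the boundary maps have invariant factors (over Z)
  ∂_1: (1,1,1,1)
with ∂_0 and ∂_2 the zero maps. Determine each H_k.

H_0: b_0 = 5 − 0 − 4 = 1; torsion from ∂_1 factors > 1: none. So H_0 ≅ Z.
H_1: b_1 = 6 − 4 − 0 = 2; torsion from ∂_2 factors > 1: none. So H_1 ≅ Z^2.

H_0 ≅ Z,  H_1 ≅ Z^2.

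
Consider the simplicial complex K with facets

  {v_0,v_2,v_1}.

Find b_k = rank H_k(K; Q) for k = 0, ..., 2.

K has 3 vertices, 3 edges, 1 triangle.
rank ∂_0 = 0, rank ∂_1 = 2 ⇒ b_0 = 3 − 0 − 2 = 1; all invariant factors of ∂_1 are 1 so no torsion. So H_0 ≅ Z.
rank ∂_1 = 2, rank ∂_2 = 1 ⇒ b_1 = 3 − 2 − 1 = 0; all invariant factors of ∂_2 are 1 so no torsion. So H_1 ≅ 0.
rank ∂_2 = 1, rank ∂_3 = 0 ⇒ b_2 = 1 − 1 − 0 = 0. So H_2 ≅ 0.

b_0 = 1, b_1 = 0, b_2 = 0.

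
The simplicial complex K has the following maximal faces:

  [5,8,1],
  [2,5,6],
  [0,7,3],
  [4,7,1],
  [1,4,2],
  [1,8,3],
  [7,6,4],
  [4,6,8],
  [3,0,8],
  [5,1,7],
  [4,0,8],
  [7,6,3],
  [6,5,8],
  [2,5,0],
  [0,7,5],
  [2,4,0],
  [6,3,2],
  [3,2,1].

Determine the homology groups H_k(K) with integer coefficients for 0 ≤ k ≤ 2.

Order the vertices as 0 < 1 < 2 < 3 < 4 < 5 < 6 < 7 < 8. Listing each simplex with vertices in this order, K has dimension 2 with simplices:

  0-simplices (9): [0], [1], [2], [3], [4], [5], [6], [7], [8]
  1-simplices (27): (27 of them)
  2-simplices (18): [0,2,4], [0,2,5], [0,3,7], [0,3,8], [0,4,8], [0,5,7], [1,2,3], [1,2,4], [1,3,8], [1,4,7], [1,5,7], [1,5,8], [2,3,6], [2,5,6], [3,6,7], [4,6,7], [4,6,8], [5,6,8]

so the chain groups are C_0 ≅ Z^9, C_1 ≅ Z^27, C_2 ≅ Z^18.

The boundary map ∂_1: C_1 → C_0 is given by ∂[p,q] = [q] − [p].
This gives a 9×27 integer matrix of rank 8; reducing to Smith normal form yields diagonal entries (1,1,1,1,1,1,1,1).

Boundary ∂_2: C_2 → C_1 acts by ∂[p,q,r] = [q,r] − [p,r] + [p,q]. For instance
  ∂[2,3,6] = [3,6] − [2,6] + [2,3],
  ∂[1,5,7] = [5,7] − [1,7] + [1,5].
This gives a 27×18 integer matrix of rank 17; reducing to Smith normal form yields diagonal entries (1,1,1,1,1,1,1,1,1,1,1,1,1,1,1,1,1).

From H_k ≅ ker(∂_k) / im(∂_{k+1}) we obtain:

  H_0: rank C_0 − rank ∂_1 = 9 − 8 = 1, and the invariant factors of ∂_1 are all 1, so H_0 = Z.
  H_1: rank ker ∂_1 − rank ∂_2 = (27 − 8) − 17 = 2, and the invariant factors of ∂_2 are all 1, so H_1 = Z^2.
  H_2: rank ker ∂_2 − rank ∂_3 = (18 − 17) − 0 = 1, and there is no ∂_3, so H_2 = Z.

As a check, the Euler characteristic is 9 − 27 + 18 = 0, which agrees with 1 − 2 + 1 = 0.
(K is a triangulation of the torus T^2.)

H_0 ≅ Z,  H_1 ≅ Z^2,  H_2 ≅ Z.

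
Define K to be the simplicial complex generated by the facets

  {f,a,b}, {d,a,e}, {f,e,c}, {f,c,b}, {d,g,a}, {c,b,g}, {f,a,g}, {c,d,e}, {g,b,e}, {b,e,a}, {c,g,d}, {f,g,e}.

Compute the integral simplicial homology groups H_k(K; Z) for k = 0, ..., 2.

H_0 = Z,  H_1 = Z/2Z,  H_2 = 0.

We work with the vertex ordering a < b < c < d < e < f < g. The simplices of K, each written with vertices in increasing order, are:

  0-simplices (7): a, b, c, d, e, f, g
  1-simplices (18): ab, ad, ae, af, ag, bc, be, bf, bg, cd, ce, cf, cg, de, dg, ef, eg, fg
  2-simplices (12): abe, abf, ade, adg, afg, bcf, bcg, beg, cde, cdg, cef, efg

Hence C_0 ≅ Z^7, C_1 ≅ Z^18, C_2 ≅ Z^12.

The boundary map ∂_1: C_1 → C_0 sends each edge [p,q] (with p < q) to q − p. For instance
  ∂fg = g − f.
The resulting 7×18 matrix has rank 6, and its Smith normal form has invariant factors (1,1,1,1,1,1).

Boundary ∂_2: C_2 → C_1 maps a triangle to the signed sum of its edges. For instance
  ∂abf = bf − af + ab,
  ∂cef = ef − cf + ce.
The resulting 18×12 matrix has rank 12, and its Smith normal form has invariant factors (1,1,1,1,1,1,1,1,1,1,1,2).

Computing H_k = (kernel of ∂_k) / (image of ∂_{k+1}):

  H_0: rank C_0 − rank ∂_1 = 7 − 6 = 1, and the invariant factors of ∂_1 are all 1, so H_0 = Z.
  H_1: rank ker ∂_1 − rank ∂_2 = (18 − 6) − 12 = 0, and ∂_2 has invariant factor 2 > 1, so H_1 = Z/2Z.
  H_2: rank ker ∂_2 − rank ∂_3 = (12 − 12) − 0 = 0, and there is no ∂_3, so H_2 = 0.

As a check, the Euler characteristic is 7 − 18 + 12 = 1, which agrees with 1 − 0 + 0 = 1.
(K is a triangulation of the real projective plane RP^2.)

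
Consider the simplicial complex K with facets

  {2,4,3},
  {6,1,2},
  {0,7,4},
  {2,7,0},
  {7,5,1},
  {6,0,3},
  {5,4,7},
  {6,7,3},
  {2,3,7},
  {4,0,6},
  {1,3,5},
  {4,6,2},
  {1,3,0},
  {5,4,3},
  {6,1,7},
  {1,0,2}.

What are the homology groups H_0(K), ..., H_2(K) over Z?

Fix the vertex order 0 < 1 < 2 < 3 < 4 < 5 < 6 < 7 and write every simplex with vertices in increasing order. Then dim K = 2 and the simplices of K are:

  0-simplices (8): [0], [1], [2], [3], [4], [5], [6], [7]
  1-simplices (24): (24 of them)
  2-simplices (16): [0,1,2], [0,1,3], [0,2,7], [0,3,6], [0,4,6], [0,4,7], [1,2,6], [1,3,5], [1,5,7], [1,6,7], [2,3,4], [2,3,7], [2,4,6], [3,4,5], [3,6,7], [4,5,7]

so the chain groups are C_0 ≅ Z^8, C_1 ≅ Z^24, C_2 ≅ Z^16.

The boundary map ∂_1: C_1 → C_0 maps an edge to its endpoints' difference, ∂[p,q] = q − p. For instance
  ∂[1,3] = [3] − [1].
This gives a 8×24 integer matrix of rank 7; reducing to Smith normal form yields diagonal entries (1,1,1,1,1,1,1).

∂_2: C_2 → C_1 maps a triangle to the signed sum of its edges. For instance
  ∂[1,3,5] = [3,5] − [1,5] + [1,3],
  ∂[1,6,7] = [6,7] − [1,7] + [1,6].
The resulting 24×16 matrix has rank 15, and its Smith normal form has invariant factors (1,1,1,1,1,1,1,1,1,1,1,1,1,1,1).

Reading off H_k = ker ∂_k / im ∂_{k+1}:

  H_0: rank C_0 − rank ∂_1 = 8 − 7 = 1, and the invariant factors of ∂_1 are all 1, so H_0 = Z.
  H_1: rank ker ∂_1 − rank ∂_2 = (24 − 7) − 15 = 2, and the invariant factors of ∂_2 are all 1, so H_1 = Z^2.
  H_2: rank ker ∂_2 − rank ∂_3 = (16 − 15) − 0 = 1, and there is no ∂_3, so H_2 = Z.

As a check, the Euler characteristic is 8 − 24 + 16 = 0, which agrees with 1 − 2 + 1 = 0.

H_0 = Z,  H_1 = Z^2,  H_2 = Z.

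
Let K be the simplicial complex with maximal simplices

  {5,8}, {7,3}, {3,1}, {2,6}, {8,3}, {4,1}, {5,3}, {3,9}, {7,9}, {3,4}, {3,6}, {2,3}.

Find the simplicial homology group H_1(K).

Order the vertices as 1 < 2 < 3 < 4 < 5 < 6 < 7 < 8 < 9. Listing each simplex with vertices in this order, K has dimension 1 with simplices:

  0-simplices (9): [1], [2], [3], [4], [5], [6], [7], [8], [9]
  1-simplices (12): [1,3], [1,4], [2,3], [2,6], [3,4], [3,5], [3,6], [3,7], [3,8], [3,9], [5,8], [7,9]

giving chain groups C_0 ≅ Z^9, C_1 ≅ Z^12.

Boundary ∂_1: C_1 → C_0 maps an edge to its endpoints' difference, ∂[p,q] = q − p. For instance
  ∂[3,6] = [6] − [3].
This gives a 9×12 integer matrix of rank 8; reducing to Smith normal form yields diagonal entries (1,1,1,1,1,1,1,1).

From H_k ≅ ker(∂_k) / im(∂_{k+1}) we obtain:

  H_1: rank ker ∂_1 − rank ∂_2 = (12 − 8) − 0 = 4, and there is no ∂_2, so H_1 = Z^4.

(K is a triangulation of a wedge of 4 circles.)

H_1 ≅ Z^4.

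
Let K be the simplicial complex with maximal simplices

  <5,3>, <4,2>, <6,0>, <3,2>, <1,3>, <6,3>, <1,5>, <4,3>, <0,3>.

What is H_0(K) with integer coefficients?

Order the vertices as 0 < 1 < 2 < 3 < 4 < 5 < 6. Listing each simplex with vertices in this order, K has dimension 1 with simplices:

  0-simplices (7): [0], [1], [2], [3], [4], [5], [6]
  1-simplices (9): [0,3], [0,6], [1,3], [1,5], [2,3], [2,4], [3,4], [3,5], [3,6]

so the chain groups are C_0 ≅ Z^7, C_1 ≅ Z^9.

The boundary map ∂_1: C_1 → C_0 sends each edge [p,q] (with p < q) to q − p. For instance
  ∂[0,3] = [3] − [0].
The 7×9 boundary matrix has rank 6 and Smith normal form diag(1,1,1,1,1,1).

Now H_k = ker ∂_k / im ∂_{k+1}, so:

  H_0: rank C_0 − rank ∂_1 = 7 − 6 = 1, and the invariant factors of ∂_1 are all 1, so H_0 = Z.

(K is a triangulation of a wedge of 3 circles.)

H_0 ≅ Z.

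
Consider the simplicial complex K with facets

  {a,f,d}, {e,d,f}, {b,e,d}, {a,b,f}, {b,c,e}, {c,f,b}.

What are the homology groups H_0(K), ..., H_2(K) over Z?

H_0 = Z,  H_1 = Z,  H_2 = 0.

K has 6 vertices, 12 edges, 6 triangles.
rank ∂_0 = 0, rank ∂_1 = 5 ⇒ b_0 = 6 − 0 − 5 = 1; all invariant factors of ∂_1 are 1 so no torsion. So H_0 = Z.
rank ∂_1 = 5, rank ∂_2 = 6 ⇒ b_1 = 12 − 5 − 6 = 1; all invariant factors of ∂_2 are 1 so no torsion. So H_1 = Z.
rank ∂_2 = 6, rank ∂_3 = 0 ⇒ b_2 = 6 − 6 − 0 = 0. So H_2 = 0.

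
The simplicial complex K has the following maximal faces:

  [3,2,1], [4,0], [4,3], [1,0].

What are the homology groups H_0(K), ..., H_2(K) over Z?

H_0 = Z,  H_1 = Z,  H_2 = 0.

Take the total order 0 < 1 < 2 < 3 < 4 on the vertex set. Then K (dimension 2) consists of the simplices:

  0-simplices (5): [0], [1], [2], [3], [4]
  1-simplices (6): [0,1], [0,4], [1,2], [1,3], [2,3], [3,4]
  2-simplices (1): [1,2,3]

Hence C_0 ≅ Z^5, C_1 ≅ Z^6, C_2 ≅ Z^1.

∂_1: C_1 → C_0 maps an edge to its endpoints' difference, ∂[p,q] = q − p. For instance
  ∂[0,1] = [1] − [0].
As a 5×6 matrix over Z this has rank 4, with invariant factors (1,1,1,1).

Boundary ∂_2: C_2 → C_1 sends each 2-simplex [p,q,r] to [q,r] − [p,r] + [p,q]. For instance
  ∂[1,2,3] = [2,3] − [1,3] + [1,2].
The resulting 6×1 matrix has rank 1, and its Smith normal form has invariant factors (1).

Computing H_k = (kernel of ∂_k) / (image of ∂_{k+1}):

  H_0: rank C_0 − rank ∂_1 = 5 − 4 = 1, and the invariant factors of ∂_1 are all 1, so H_0 ≅ Z.
  H_1: rank ker ∂_1 − rank ∂_2 = (6 − 4) − 1 = 1, and the invariant factors of ∂_2 are all 1, so H_1 ≅ Z.
  H_2: rank ker ∂_2 − rank ∂_3 = (1 − 1) − 0 = 0, and there is no ∂_3, so H_2 ≅ 0.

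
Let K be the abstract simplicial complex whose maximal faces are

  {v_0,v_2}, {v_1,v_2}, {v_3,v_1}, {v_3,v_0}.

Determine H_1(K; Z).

Take the total order v_0 < v_1 < v_2 < v_3 on the vertex set. Then K (dimension 1) consists of the simplices:

  0-simplices (4): [v_0], [v_1], [v_2], [v_3]
  1-simplices (4): [v_0,v_2], [v_0,v_3], [v_1,v_2], [v_1,v_3]

so the chain groups are C_0 ≅ Z^4, C_1 ≅ Z^4.

∂_1: C_1 → C_0 is given by ∂[p,q] = [q] − [p]. For instance
  ∂[v_1,v_3] = [v_3] − [v_1].
This gives a 4×4 integer matrix of rank 3; reducing to Smith normal form yields diagonal entries (1,1,1).

From H_k ≅ ker(∂_k) / im(∂_{k+1}) we obtain:

  H_1: rank ker ∂_1 − rank ∂_2 = (4 − 3) − 0 = 1, and there is no ∂_2, so H_1 = Z.

H_1 ≅ Z.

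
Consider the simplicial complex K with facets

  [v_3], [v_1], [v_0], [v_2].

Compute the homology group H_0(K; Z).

K has 4 vertices.
rank ∂_0 = 0, rank ∂_1 = 0 ⇒ b_0 = 4 − 0 − 0 = 4. So H_0 = Z^4.

H_0 = Z^4.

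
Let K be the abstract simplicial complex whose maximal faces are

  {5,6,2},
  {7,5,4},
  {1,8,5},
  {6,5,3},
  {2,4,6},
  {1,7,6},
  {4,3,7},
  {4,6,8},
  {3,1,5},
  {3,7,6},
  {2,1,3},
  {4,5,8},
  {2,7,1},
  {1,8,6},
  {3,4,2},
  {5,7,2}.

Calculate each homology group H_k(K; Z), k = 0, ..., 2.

Fix the vertex order 1 < 2 < 3 < 4 < 5 < 6 < 7 < 8 and write every simplex with vertices in increasing order. Then dim K = 2 and the simplices of K are:

  0-simplices (8): [1], [2], [3], [4], [5], [6], [7], [8]
  1-simplices (24): (24 of them)
  2-simplices (16): [1,2,3], [1,2,7], [1,3,5], [1,5,8], [1,6,7], [1,6,8], [2,3,4], [2,4,6], [2,5,6], [2,5,7], [3,4,7], [3,5,6], [3,6,7], [4,5,7], [4,5,8], [4,6,8]

giving chain groups C_0 ≅ Z^8, C_1 ≅ Z^24, C_2 ≅ Z^16.

Boundary ∂_1: C_1 → C_0 is given by ∂[p,q] = [q] − [p].
This gives a 8×24 integer matrix of rank 7; reducing to Smith normal form yields diagonal entries (1,1,1,1,1,1,1).

The boundary map ∂_2: C_2 → C_1 acts by ∂[p,q,r] = [q,r] − [p,r] + [p,q]. For instance
  ∂[1,6,8] = [6,8] − [1,8] + [1,6],
  ∂[3,6,7] = [6,7] − [3,7] + [3,6].
This gives a 24×16 integer matrix of rank 15; reducing to Smith normal form yields diagonal entries (1,1,1,1,1,1,1,1,1,1,1,1,1,1,1).

Now H_k = ker ∂_k / im ∂_{k+1}, so:

  H_0: rank C_0 − rank ∂_1 = 8 − 7 = 1, and the invariant factors of ∂_1 are all 1, so H_0 ≅ Z.
  H_1: rank ker ∂_1 − rank ∂_2 = (24 − 7) − 15 = 2, and the invariant factors of ∂_2 are all 1, so H_1 ≅ Z^2.
  H_2: rank ker ∂_2 − rank ∂_3 = (16 − 15) − 0 = 1, and there is no ∂_3, so H_2 ≅ Z.

As a check, the Euler characteristic is 8 − 24 + 16 = 0, which agrees with 1 − 2 + 1 = 0.

H_0 = Z,  H_1 = Z^2,  H_2 = Z.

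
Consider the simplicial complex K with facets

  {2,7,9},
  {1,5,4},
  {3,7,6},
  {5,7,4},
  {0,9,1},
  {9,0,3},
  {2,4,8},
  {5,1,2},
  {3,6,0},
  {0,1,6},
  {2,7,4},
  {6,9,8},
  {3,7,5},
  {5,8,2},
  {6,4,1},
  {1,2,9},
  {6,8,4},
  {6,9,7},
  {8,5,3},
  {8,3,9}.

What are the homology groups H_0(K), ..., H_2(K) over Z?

H_0 ≅ Z,  H_1 ≅ Z ⊕ Z_2,  H_2 = 0.

Order the vertices as 0 < 1 < 2 < 3 < 4 < 5 < 6 < 7 < 8 < 9. Listing each simplex with vertices in this order, K has dimension 2 with simplices:

  0-simplices (10): [0], [1], [2], [3], [4], [5], [6], [7], [8], [9]
  1-simplices (30): (30 of them)
  2-simplices (20): (20 of them)

so the chain groups are C_0 ≅ Z^10, C_1 ≅ Z^30, C_2 ≅ Z^20.

∂_1: C_1 → C_0 maps an edge to its endpoints' difference, ∂[p,q] = q − p.
The 10×30 boundary matrix has rank 9 and Smith normal form diag(1,1,1,1,1,1,1,1,1).

The boundary map ∂_2: C_2 → C_1 maps a triangle to the signed sum of its edges. For instance
  ∂[6,7,9] = [7,9] − [6,9] + [6,7],
  ∂[3,5,7] = [5,7] − [3,7] + [3,5].
The 30×20 boundary matrix has rank 20 and Smith normal form diag(1,1,1,1,1,1,1,1,1,1,1,1,1,1,1,1,1,1,1,2).

Now H_k = ker ∂_k / im ∂_{k+1}, so:

  H_0: rank C_0 − rank ∂_1 = 10 − 9 = 1, and the invariant factors of ∂_1 are all 1, so H_0 = Z.
  H_1: rank ker ∂_1 − rank ∂_2 = (30 − 9) − 20 = 1, and ∂_2 has invariant factor 2 > 1, so H_1 = Z ⊕ Z_2.
  H_2: rank ker ∂_2 − rank ∂_3 = (20 − 20) − 0 = 0, and there is no ∂_3, so H_2 = 0.

(K is a triangulation of the Klein bottle.)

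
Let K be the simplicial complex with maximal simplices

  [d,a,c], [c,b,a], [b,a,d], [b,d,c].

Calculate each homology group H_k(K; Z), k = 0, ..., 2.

H_0 ≅ Z,  H_1 = 0,  H_2 ≅ Z.

Take the total order a < b < c < d on the vertex set. Then K (dimension 2) consists of the simplices:

  0-simplices (4): a, b, c, d
  1-simplices (6): ab, ac, ad, bc, bd, cd
  2-simplices (4): abc, abd, acd, bcd

giving chain groups C_0 ≅ Z^4, C_1 ≅ Z^6, C_2 ≅ Z^4.

∂_1: C_1 → C_0 is given by ∂[p,q] = [q] − [p]. For instance
  ∂cd = d − c.
The resulting 4×6 matrix has rank 3, and its Smith normal form has invariant factors (1,1,1).

Boundary ∂_2: C_2 → C_1 sends each 2-simplex [p,q,r] to [q,r] − [p,r] + [p,q]. For instance
  ∂acd = cd − ad + ac,
  ∂abc = bc − ac + ab.
The 6×4 boundary matrix has rank 3 and Smith normal form diag(1,1,1).

Reading off H_k = ker ∂_k / im ∂_{k+1}:

  H_0: rank C_0 − rank ∂_1 = 4 − 3 = 1, and the invariant factors of ∂_1 are all 1, so H_0 ≅ Z.
  H_1: rank ker ∂_1 − rank ∂_2 = (6 − 3) − 3 = 0, and the invariant factors of ∂_2 are all 1, so H_1 ≅ 0.
  H_2: rank ker ∂_2 − rank ∂_3 = (4 − 3) − 0 = 1, and there is no ∂_3, so H_2 ≅ Z.

As a check, the Euler characteristic is 4 − 6 + 4 = 2, which agrees with 1 − 0 + 1 = 2.
(K is a triangulation of the 2-sphere S^2.)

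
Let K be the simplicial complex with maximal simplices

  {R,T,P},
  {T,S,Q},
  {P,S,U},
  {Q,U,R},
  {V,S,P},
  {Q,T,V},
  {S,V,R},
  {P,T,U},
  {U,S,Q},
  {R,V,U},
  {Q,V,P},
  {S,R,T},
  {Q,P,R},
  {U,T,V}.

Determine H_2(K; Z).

H_2 = Z.

Order the vertices as P < Q < R < S < T < U < V. Listing each simplex with vertices in this order, K has dimension 2 with simplices:

  0-simplices (7): P, Q, R, S, T, U, V
  1-simplices (21): PQ, PR, PS, PT, PU, PV, QR, QS, QT, QU, QV, RS, RT, RU, RV, ST, SU, SV, TU, TV, UV
  2-simplices (14): PQR, PQV, PRT, PSU, PSV, PTU, QRU, QST, QSU, QTV, RST, RSV, RUV, TUV

Hence C_0 ≅ Z^7, C_1 ≅ Z^21, C_2 ≅ Z^14.

The boundary map ∂_1: C_1 → C_0 is given by ∂[p,q] = [q] − [p]. For instance
  ∂PU = U − P.
The resulting 7×21 matrix has rank 6, and its Smith normal form has invariant factors (1,1,1,1,1,1).

The boundary map ∂_2: C_2 → C_1 sends each 2-simplex [p,q,r] to [q,r] − [p,r] + [p,q]. For instance
  ∂PSV = SV − PV + PS,
  ∂TUV = UV − TV + TU.
This gives a 21×14 integer matrix of rank 13; reducing to Smith normal form yields diagonal entries (1,1,1,1,1,1,1,1,1,1,1,1,1).

From H_k ≅ ker(∂_k) / im(∂_{k+1}) we obtain:

  H_2: rank ker ∂_2 − rank ∂_3 = (14 − 13) − 0 = 1, and there is no ∂_3, so H_2 = Z.

(K is a triangulation of the torus T^2.)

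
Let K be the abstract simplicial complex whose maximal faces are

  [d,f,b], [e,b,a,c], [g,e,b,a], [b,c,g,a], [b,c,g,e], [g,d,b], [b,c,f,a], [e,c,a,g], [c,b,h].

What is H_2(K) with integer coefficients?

Order the vertices as a < b < c < d < e < f < g < h. Listing each simplex with vertices in this order, K has dimension 3 with simplices:

  0-simplices (8): a, b, c, d, e, f, g, h
  1-simplices (18): ab, ac, ae, af, ag, bc, bd, be, bf, bg, bh, ce, cf, cg, ch, df, dg, eg
  2-simplices (16): abc, abe, abf, abg, ace, acf, acg, aeg, bce, bcf, bcg, bch, bdf, bdg, beg, ceg
  3-simplices (6): abce, abcf, abcg, abeg, aceg, bceg

giving chain groups C_0 ≅ Z^8, C_1 ≅ Z^18, C_2 ≅ Z^16, C_3 ≅ Z^6.

∂_1: C_1 → C_0 sends each edge [p,q] (with p < q) to q − p.
The 8×18 boundary matrix has rank 7 and Smith normal form diag(1,1,1,1,1,1,1).

The boundary map ∂_2: C_2 → C_1 sends each 2-simplex [p,q,r] to [q,r] − [p,r] + [p,q]. For instance
  ∂bdg = dg − bg + bd,
  ∂beg = eg − bg + be.
The 18×16 boundary matrix has rank 11 and Smith normal form diag(1,1,1,1,1,1,1,1,1,1,1).

Boundary ∂_3: C_3 → C_2 sends each 3-simplex σ to the alternating sum Σ_i (−1)^i (σ with its i-th vertex removed). For instance
  ∂bceg = ceg − beg + bcg − bce,
  ∂abce = bce − ace + abe − abc.
As a 16×6 matrix over Z this has rank 5, with invariant factors (1,1,1,1,1).

Computing H_k = (kernel of ∂_k) / (image of ∂_{k+1}):

  H_2: rank ker ∂_2 − rank ∂_3 = (16 − 11) − 5 = 0, and the invariant factors of ∂_3 are all 1, so H_2 = 0.

H_2 = 0.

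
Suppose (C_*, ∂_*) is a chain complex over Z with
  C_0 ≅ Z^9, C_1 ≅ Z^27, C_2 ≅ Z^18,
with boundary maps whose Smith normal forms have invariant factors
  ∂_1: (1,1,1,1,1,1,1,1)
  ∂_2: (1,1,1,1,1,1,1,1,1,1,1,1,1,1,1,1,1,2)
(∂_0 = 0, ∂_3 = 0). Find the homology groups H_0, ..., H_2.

H_0: b_0 = 9 − 0 − 8 = 1; torsion from ∂_1 factors > 1: none. So H_0 = Z.
H_1: b_1 = 27 − 8 − 18 = 1; torsion from ∂_2 factors > 1: [2]. So H_1 = Z ⊕ Z/2Z.
H_2: b_2 = 18 − 18 − 0 = 0; torsion from ∂_3 factors > 1: none. So H_2 = 0.

H_0 = Z,  H_1 = Z ⊕ Z/2Z,  H_2 = 0.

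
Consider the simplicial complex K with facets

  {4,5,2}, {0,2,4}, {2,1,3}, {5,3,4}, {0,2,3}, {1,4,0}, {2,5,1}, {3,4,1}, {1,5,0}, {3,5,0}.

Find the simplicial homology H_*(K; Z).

H_0 ≅ Z,  H_1 ≅ Z/2,  H_2 = 0.

Order the vertices as 0 < 1 < 2 < 3 < 4 < 5. Listing each simplex with vertices in this order, K has dimension 2 with simplices:

  0-simplices (6): [0], [1], [2], [3], [4], [5]
  1-simplices (15): [0,1], [0,2], [0,3], [0,4], [0,5], [1,2], [1,3], [1,4], [1,5], [2,3], [2,4], [2,5], [3,4], [3,5], [4,5]
  2-simplices (10): [0,1,4], [0,1,5], [0,2,3], [0,2,4], [0,3,5], [1,2,3], [1,2,5], [1,3,4], [2,4,5], [3,4,5]

Hence C_0 ≅ Z^6, C_1 ≅ Z^15, C_2 ≅ Z^10.

The boundary map ∂_1: C_1 → C_0 maps an edge to its endpoints' difference, ∂[p,q] = q − p. For instance
  ∂[0,4] = [4] − [0].
This gives a 6×15 integer matrix of rank 5; reducing to Smith normal form yields diagonal entries (1,1,1,1,1).

∂_2: C_2 → C_1 sends each 2-simplex [p,q,r] to [q,r] − [p,r] + [p,q]. For instance
  ∂[0,2,4] = [2,4] − [0,4] + [0,2],
  ∂[0,3,5] = [3,5] − [0,5] + [0,3].
The resulting 15×10 matrix has rank 10, and its Smith normal form has invariant factors (1,1,1,1,1,1,1,1,1,2).

From H_k ≅ ker(∂_k) / im(∂_{k+1}) we obtain:

  H_0: rank C_0 − rank ∂_1 = 6 − 5 = 1, and the invariant factors of ∂_1 are all 1, so H_0 ≅ Z.
  H_1: rank ker ∂_1 − rank ∂_2 = (15 − 5) − 10 = 0, and ∂_2 has invariant factor 2 > 1, so H_1 ≅ Z/2.
  H_2: rank ker ∂_2 − rank ∂_3 = (10 − 10) − 0 = 0, and there is no ∂_3, so H_2 ≅ 0.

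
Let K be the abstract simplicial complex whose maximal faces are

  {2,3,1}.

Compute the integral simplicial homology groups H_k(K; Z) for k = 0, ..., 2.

Order the vertices as 1 < 2 < 3. Listing each simplex with vertices in this order, K has dimension 2 with simplices:

  0-simplices (3): [1], [2], [3]
  1-simplices (3): [1,2], [1,3], [2,3]
  2-simplices (1): [1,2,3]

so the chain groups are C_0 ≅ Z^3, C_1 ≅ Z^3, C_2 ≅ Z^1.

Boundary ∂_1: C_1 → C_0 is given by ∂[p,q] = [q] − [p].
This gives a 3×3 integer matrix of rank 2; reducing to Smith normal form yields diagonal entries (1,1).

The boundary map ∂_2: C_2 → C_1 acts by ∂[p,q,r] = [q,r] − [p,r] + [p,q]. For instance
  ∂[1,2,3] = [2,3] − [1,3] + [1,2].
As a 3×1 matrix over Z this has rank 1, with invariant factors (1).

Computing H_k = (kernel of ∂_k) / (image of ∂_{k+1}):

  H_0: rank C_0 − rank ∂_1 = 3 − 2 = 1, and the invariant factors of ∂_1 are all 1, so H_0 ≅ Z.
  H_1: rank ker ∂_1 − rank ∂_2 = (3 − 2) − 1 = 0, and the invariant factors of ∂_2 are all 1, so H_1 ≅ 0.
  H_2: rank ker ∂_2 − rank ∂_3 = (1 − 1) − 0 = 0, and there is no ∂_3, so H_2 ≅ 0.

As a check, the Euler characteristic is 3 − 3 + 1 = 1, which agrees with 1 − 0 + 0 = 1.

H_0 = Z,  H_1 = 0,  H_2 = 0.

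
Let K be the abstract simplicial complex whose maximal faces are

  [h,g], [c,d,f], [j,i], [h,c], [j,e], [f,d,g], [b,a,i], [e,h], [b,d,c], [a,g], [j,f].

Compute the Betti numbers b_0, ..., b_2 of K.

b_0 = 1, b_1 = 4, b_2 = 0.

Order the vertices as a < b < c < d < e < f < g < h < i < j. Listing each simplex with vertices in this order, K has dimension 2 with simplices:

  0-simplices (10): a, b, c, d, e, f, g, h, i, j
  1-simplices (17): ab, ag, ai, bc, bd, bi, cd, cf, ch, df, dg, eh, ej, fg, fj, gh, ij
  2-simplices (4): abi, bcd, cdf, dfg

so the chain groups are C_0 ≅ Z^10, C_1 ≅ Z^17, C_2 ≅ Z^4.

The boundary map ∂_1: C_1 → C_0 maps an edge to its endpoints' difference, ∂[p,q] = q − p. For instance
  ∂dg = g − d.
As a 10×17 matrix over Z this has rank 9, with invariant factors (1,1,1,1,1,1,1,1,1).

The boundary map ∂_2: C_2 → C_1 maps a triangle to the signed sum of its edges. For instance
  ∂bcd = cd − bd + bc,
  ∂abi = bi − ai + ab.
This gives a 17×4 integer matrix of rank 4; reducing to Smith normal form yields diagonal entries (1,1,1,1).

Now H_k = ker ∂_k / im ∂_{k+1}, so:

  H_0: rank C_0 − rank ∂_1 = 10 − 9 = 1, and the invariant factors of ∂_1 are all 1, so H_0 = Z.
  H_1: rank ker ∂_1 − rank ∂_2 = (17 − 9) − 4 = 4, and the invariant factors of ∂_2 are all 1, so H_1 = Z^4.
  H_2: rank ker ∂_2 − rank ∂_3 = (4 − 4) − 0 = 0, and there is no ∂_3, so H_2 = 0.

As a check, the Euler characteristic is 10 − 17 + 4 = -3, which agrees with 1 − 4 + 0 = -3.

Hence the Betti numbers are b_0 = 1, b_1 = 4, b_2 = 0.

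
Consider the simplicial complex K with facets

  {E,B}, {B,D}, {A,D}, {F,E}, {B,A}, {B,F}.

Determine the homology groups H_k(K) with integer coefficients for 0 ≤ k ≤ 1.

Take the total order A < B < D < E < F on the vertex set. Then K (dimension 1) consists of the simplices:

  0-simplices (5): A, B, D, E, F
  1-simplices (6): AB, AD, BD, BE, BF, EF

Hence C_0 ≅ Z^5, C_1 ≅ Z^6.

∂_1: C_1 → C_0 is given by ∂[p,q] = [q] − [p]. For instance
  ∂AB = B − A.
As a 5×6 matrix over Z this has rank 4, with invariant factors (1,1,1,1).

From H_k ≅ ker(∂_k) / im(∂_{k+1}) we obtain:

  H_0: rank C_0 − rank ∂_1 = 5 − 4 = 1, and the invariant factors of ∂_1 are all 1, so H_0 = Z.
  H_1: rank ker ∂_1 − rank ∂_2 = (6 − 4) − 0 = 2, and there is no ∂_2, so H_1 = Z^2.

H_0 ≅ Z,  H_1 ≅ Z^2.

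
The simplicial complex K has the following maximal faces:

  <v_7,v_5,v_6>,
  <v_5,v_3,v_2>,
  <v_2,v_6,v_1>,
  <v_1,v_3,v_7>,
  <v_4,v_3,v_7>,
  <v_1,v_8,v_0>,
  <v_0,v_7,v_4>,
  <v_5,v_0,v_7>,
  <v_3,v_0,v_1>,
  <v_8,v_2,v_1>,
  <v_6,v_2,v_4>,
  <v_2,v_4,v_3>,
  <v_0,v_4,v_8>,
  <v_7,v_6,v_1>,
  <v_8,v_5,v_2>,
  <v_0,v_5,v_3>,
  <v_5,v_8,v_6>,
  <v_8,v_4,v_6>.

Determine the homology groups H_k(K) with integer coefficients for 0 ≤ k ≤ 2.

H_0 = Z,  H_1 = Z ⊕ Z/2,  H_2 = 0.

We work with the vertex ordering v_0 < v_1 < v_2 < v_3 < v_4 < v_5 < v_6 < v_7 < v_8. The simplices of K, each written with vertices in increasing order, are:

  0-simplices (9): [v_0], [v_1], [v_2], [v_3], [v_4], [v_5], [v_6], [v_7], [v_8]
  1-simplices (27): (27 of them)
  2-simplices (18): (18 of them)

so the chain groups are C_0 ≅ Z^9, C_1 ≅ Z^27, C_2 ≅ Z^18.

∂_1: C_1 → C_0 sends each edge [p,q] (with p < q) to q − p.
This gives a 9×27 integer matrix of rank 8; reducing to Smith normal form yields diagonal entries (1,1,1,1,1,1,1,1).

Boundary ∂_2: C_2 → C_1 maps a triangle to the signed sum of its edges. For instance
  ∂[v_2,v_3,v_4] = [v_3,v_4] − [v_2,v_4] + [v_2,v_3],
  ∂[v_2,v_5,v_8] = [v_5,v_8] − [v_2,v_8] + [v_2,v_5].
The resulting 27×18 matrix has rank 18, and its Smith normal form has invariant factors (1,1,1,1,1,1,1,1,1,1,1,1,1,1,1,1,1,2).

Reading off H_k = ker ∂_k / im ∂_{k+1}:

  H_0: rank C_0 − rank ∂_1 = 9 − 8 = 1, and the invariant factors of ∂_1 are all 1, so H_0 = Z.
  H_1: rank ker ∂_1 − rank ∂_2 = (27 − 8) − 18 = 1, and ∂_2 has invariant factor 2 > 1, so H_1 = Z ⊕ Z/2.
  H_2: rank ker ∂_2 − rank ∂_3 = (18 − 18) − 0 = 0, and there is no ∂_3, so H_2 = 0.

As a check, the Euler characteristic is 9 − 27 + 18 = 0, which agrees with 1 − 1 + 0 = 0.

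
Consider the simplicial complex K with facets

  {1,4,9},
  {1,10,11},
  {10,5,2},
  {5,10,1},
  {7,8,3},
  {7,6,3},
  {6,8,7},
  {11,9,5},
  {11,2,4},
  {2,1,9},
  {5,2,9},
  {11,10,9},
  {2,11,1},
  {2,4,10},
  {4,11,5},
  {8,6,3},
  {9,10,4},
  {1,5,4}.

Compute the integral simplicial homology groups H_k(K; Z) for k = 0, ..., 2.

H_0 = Z^2,  H_1 = Z^2,  H_2 = Z^2.

Order the vertices as 1 < 2 < 3 < 4 < 5 < 6 < 7 < 8 < 9 < 10 < 11. Listing each simplex with vertices in this order, K has dimension 2 with simplices:

  0-simplices (11): [1], [2], [3], [4], [5], [6], [7], [8], [9], [10], [11]
  1-simplices (27): (27 of them)
  2-simplices (18): (18 of them)

giving chain groups C_0 ≅ Z^11, C_1 ≅ Z^27, C_2 ≅ Z^18.

Boundary ∂_1: C_1 → C_0 sends each edge [p,q] (with p < q) to q − p. For instance
  ∂[9,10] = [10] − [9].
This gives a 11×27 integer matrix of rank 9; reducing to Smith normal form yields diagonal entries (1,1,1,1,1,1,1,1,1).

∂_2: C_2 → C_1 acts by ∂[p,q,r] = [q,r] − [p,r] + [p,q]. For instance
  ∂[2,5,9] = [5,9] − [2,9] + [2,5],
  ∂[2,5,10] = [5,10] − [2,10] + [2,5].
The resulting 27×18 matrix has rank 16, and its Smith normal form has invariant factors (1,1,1,1,1,1,1,1,1,1,1,1,1,1,1,1).

Now H_k = ker ∂_k / im ∂_{k+1}, so:

  H_0: rank C_0 − rank ∂_1 = 11 − 9 = 2, and the invariant factors of ∂_1 are all 1, so H_0 = Z^2.
  H_1: rank ker ∂_1 − rank ∂_2 = (27 − 9) − 16 = 2, and the invariant factors of ∂_2 are all 1, so H_1 = Z^2.
  H_2: rank ker ∂_2 − rank ∂_3 = (18 − 16) − 0 = 2, and there is no ∂_3, so H_2 = Z^2.

As a check, the Euler characteristic is 11 − 27 + 18 = 2, which agrees with 2 − 2 + 2 = 2.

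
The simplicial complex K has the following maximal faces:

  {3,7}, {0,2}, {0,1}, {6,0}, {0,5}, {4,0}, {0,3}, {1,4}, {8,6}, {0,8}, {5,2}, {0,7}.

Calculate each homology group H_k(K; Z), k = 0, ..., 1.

We work with the vertex ordering 0 < 1 < 2 < 3 < 4 < 5 < 6 < 7 < 8. The simplices of K, each written with vertices in increasing order, are:

  0-simplices (9): [0], [1], [2], [3], [4], [5], [6], [7], [8]
  1-simplices (12): [0,1], [0,2], [0,3], [0,4], [0,5], [0,6], [0,7], [0,8], [1,4], [2,5], [3,7], [6,8]

Hence C_0 ≅ Z^9, C_1 ≅ Z^12.

Boundary ∂_1: C_1 → C_0 sends each edge [p,q] (with p < q) to q − p.
The resulting 9×12 matrix has rank 8, and its Smith normal form has invariant factors (1,1,1,1,1,1,1,1).

Reading off H_k = ker ∂_k / im ∂_{k+1}:

  H_0: rank C_0 − rank ∂_1 = 9 − 8 = 1, and the invariant factors of ∂_1 are all 1, so H_0 = Z.
  H_1: rank ker ∂_1 − rank ∂_2 = (12 − 8) − 0 = 4, and there is no ∂_2, so H_1 = Z^4.

H_0 ≅ Z,  H_1 ≅ Z^4.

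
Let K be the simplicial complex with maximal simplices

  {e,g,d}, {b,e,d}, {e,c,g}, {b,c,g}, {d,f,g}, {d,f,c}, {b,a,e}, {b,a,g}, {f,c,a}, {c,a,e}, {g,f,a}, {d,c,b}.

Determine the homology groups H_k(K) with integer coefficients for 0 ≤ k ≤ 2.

H_0 ≅ Z,  H_1 ≅ Z/2,  H_2 = 0.

Order the vertices as a < b < c < d < e < f < g. Listing each simplex with vertices in this order, K has dimension 2 with simplices:

  0-simplices (7): a, b, c, d, e, f, g
  1-simplices (18): ab, ac, ae, af, ag, bc, bd, be, bg, cd, ce, cf, cg, de, df, dg, eg, fg
  2-simplices (12): abe, abg, ace, acf, afg, bcd, bcg, bde, cdf, ceg, deg, dfg

giving chain groups C_0 ≅ Z^7, C_1 ≅ Z^18, C_2 ≅ Z^12.

The boundary map ∂_1: C_1 → C_0 is given by ∂[p,q] = [q] − [p]. For instance
  ∂af = f − a.
This gives a 7×18 integer matrix of rank 6; reducing to Smith normal form yields diagonal entries (1,1,1,1,1,1).

∂_2: C_2 → C_1 maps a triangle to the signed sum of its edges. For instance
  ∂bcd = cd − bd + bc,
  ∂bde = de − be + bd.
The resulting 18×12 matrix has rank 12, and its Smith normal form has invariant factors (1,1,1,1,1,1,1,1,1,1,1,2).

Computing H_k = (kernel of ∂_k) / (image of ∂_{k+1}):

  H_0: rank C_0 − rank ∂_1 = 7 − 6 = 1, and the invariant factors of ∂_1 are all 1, so H_0 ≅ Z.
  H_1: rank ker ∂_1 − rank ∂_2 = (18 − 6) − 12 = 0, and ∂_2 has invariant factor 2 > 1, so H_1 ≅ Z/2.
  H_2: rank ker ∂_2 − rank ∂_3 = (12 − 12) − 0 = 0, and there is no ∂_3, so H_2 ≅ 0.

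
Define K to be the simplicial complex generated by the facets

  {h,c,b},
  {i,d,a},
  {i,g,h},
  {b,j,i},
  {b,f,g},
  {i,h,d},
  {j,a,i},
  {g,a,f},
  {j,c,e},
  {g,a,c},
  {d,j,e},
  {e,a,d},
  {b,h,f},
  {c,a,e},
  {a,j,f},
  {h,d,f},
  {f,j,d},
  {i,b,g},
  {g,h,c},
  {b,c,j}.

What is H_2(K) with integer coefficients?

H_2 = 0.

K has 10 vertices, 30 edges, 20 triangles.
rank ∂_2 = 20, rank ∂_3 = 0 ⇒ b_2 = 20 − 20 − 0 = 0. So H_2 ≅ 0.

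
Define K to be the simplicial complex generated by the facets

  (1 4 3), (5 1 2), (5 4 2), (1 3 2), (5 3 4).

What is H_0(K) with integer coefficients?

Take the total order 1 < 2 < 3 < 4 < 5 on the vertex set. Then K (dimension 2) consists of the simplices:

  0-simplices (5): [1], [2], [3], [4], [5]
  1-simplices (10): [1,2], [1,3], [1,4], [1,5], [2,3], [2,4], [2,5], [3,4], [3,5], [4,5]
  2-simplices (5): [1,2,3], [1,2,5], [1,3,4], [2,4,5], [3,4,5]

Hence C_0 ≅ Z^5, C_1 ≅ Z^10, C_2 ≅ Z^5.

The boundary map ∂_1: C_1 → C_0 sends each edge [p,q] (with p < q) to q − p. For instance
  ∂[2,4] = [4] − [2].
This gives a 5×10 integer matrix of rank 4; reducing to Smith normal form yields diagonal entries (1,1,1,1).

Boundary ∂_2: C_2 → C_1 acts by ∂[p,q,r] = [q,r] − [p,r] + [p,q]. For instance
  ∂[1,2,5] = [2,5] − [1,5] + [1,2],
  ∂[1,3,4] = [3,4] − [1,4] + [1,3].
This gives a 10×5 integer matrix of rank 5; reducing to Smith normal form yields diagonal entries (1,1,1,1,1).

Computing H_k = (kernel of ∂_k) / (image of ∂_{k+1}):

  H_0: rank C_0 − rank ∂_1 = 5 − 4 = 1, and the invariant factors of ∂_1 are all 1, so H_0 = Z.

(K is a triangulation of the Möbius band.)

H_0 = Z.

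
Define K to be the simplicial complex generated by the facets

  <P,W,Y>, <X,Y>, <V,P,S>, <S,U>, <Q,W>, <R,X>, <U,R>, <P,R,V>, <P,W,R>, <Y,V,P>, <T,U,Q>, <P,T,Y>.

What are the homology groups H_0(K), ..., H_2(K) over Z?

Order the vertices as P < Q < R < S < T < U < V < W < X < Y. Listing each simplex with vertices in this order, K has dimension 2 with simplices:

  0-simplices (10): P, Q, R, S, T, U, V, W, X, Y
  1-simplices (20): PR, PS, PT, PV, PW, PY, QT, QU, QW, RU, RV, RW, RX, SU, SV, TU, TY, VY, WY, XY
  2-simplices (7): PRV, PRW, PSV, PTY, PVY, PWY, QTU

so the chain groups are C_0 ≅ Z^10, C_1 ≅ Z^20, C_2 ≅ Z^7.

∂_1: C_1 → C_0 maps an edge to its endpoints' difference, ∂[p,q] = q − p.
This gives a 10×20 integer matrix of rank 9; reducing to Smith normal form yields diagonal entries (1,1,1,1,1,1,1,1,1).

The boundary map ∂_2: C_2 → C_1 acts by ∂[p,q,r] = [q,r] − [p,r] + [p,q]. For instance
  ∂PWY = WY − PY + PW,
  ∂PRW = RW − PW + PR.
As a 20×7 matrix over Z this has rank 7, with invariant factors (1,1,1,1,1,1,1).

Reading off H_k = ker ∂_k / im ∂_{k+1}:

  H_0: rank C_0 − rank ∂_1 = 10 − 9 = 1, and the invariant factors of ∂_1 are all 1, so H_0 = Z.
  H_1: rank ker ∂_1 − rank ∂_2 = (20 − 9) − 7 = 4, and the invariant factors of ∂_2 are all 1, so H_1 = Z^4.
  H_2: rank ker ∂_2 − rank ∂_3 = (7 − 7) − 0 = 0, and there is no ∂_3, so H_2 = 0.

As a check, the Euler characteristic is 10 − 20 + 7 = -3, which agrees with 1 − 4 + 0 = -3.

H_0 ≅ Z,  H_1 ≅ Z^4,  H_2 = 0.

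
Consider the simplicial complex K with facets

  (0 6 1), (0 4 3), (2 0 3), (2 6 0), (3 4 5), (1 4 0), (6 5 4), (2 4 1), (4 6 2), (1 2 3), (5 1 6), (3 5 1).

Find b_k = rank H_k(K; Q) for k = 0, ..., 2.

K has 7 vertices, 18 edges, 12 triangles.
rank ∂_0 = 0, rank ∂_1 = 6 ⇒ b_0 = 7 − 0 − 6 = 1; all invariant factors of ∂_1 are 1 so no torsion. So H_0 = Z.
rank ∂_1 = 6, rank ∂_2 = 12 ⇒ b_1 = 18 − 6 − 12 = 0; ∂_2 has invariant factor(s) [2] giving torsion. So H_1 = Z/2.
rank ∂_2 = 12, rank ∂_3 = 0 ⇒ b_2 = 12 − 12 − 0 = 0. So H_2 = 0.

b_0 = 1, b_1 = 0, b_2 = 0.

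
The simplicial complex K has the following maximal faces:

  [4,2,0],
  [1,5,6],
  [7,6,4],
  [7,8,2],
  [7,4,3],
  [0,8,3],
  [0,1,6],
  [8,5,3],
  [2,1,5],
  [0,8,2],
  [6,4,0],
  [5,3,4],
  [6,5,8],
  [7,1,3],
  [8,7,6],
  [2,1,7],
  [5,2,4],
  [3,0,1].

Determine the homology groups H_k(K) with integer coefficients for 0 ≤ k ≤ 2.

H_0 ≅ Z,  H_1 ≅ Z^2,  H_2 ≅ Z.

Fix the vertex order 0 < 1 < 2 < 3 < 4 < 5 < 6 < 7 < 8 and write every simplex with vertices in increasing order. Then dim K = 2 and the simplices of K are:

  0-simplices (9): [0], [1], [2], [3], [4], [5], [6], [7], [8]
  1-simplices (27): (27 of them)
  2-simplices (18): [0,1,3], [0,1,6], [0,2,4], [0,2,8], [0,3,8], [0,4,6], [1,2,5], [1,2,7], [1,3,7], [1,5,6], [2,4,5], [2,7,8], [3,4,5], [3,4,7], [3,5,8], [4,6,7], [5,6,8], [6,7,8]

giving chain groups C_0 ≅ Z^9, C_1 ≅ Z^27, C_2 ≅ Z^18.

∂_1: C_1 → C_0 maps an edge to its endpoints' difference, ∂[p,q] = q − p.
As a 9×27 matrix over Z this has rank 8, with invariant factors (1,1,1,1,1,1,1,1).

The boundary map ∂_2: C_2 → C_1 acts by ∂[p,q,r] = [q,r] − [p,r] + [p,q]. For instance
  ∂[6,7,8] = [7,8] − [6,8] + [6,7],
  ∂[2,7,8] = [7,8] − [2,8] + [2,7].
The 27×18 boundary matrix has rank 17 and Smith normal form diag(1,1,1,1,1,1,1,1,1,1,1,1,1,1,1,1,1).

Reading off H_k = ker ∂_k / im ∂_{k+1}:

  H_0: rank C_0 − rank ∂_1 = 9 − 8 = 1, and the invariant factors of ∂_1 are all 1, so H_0 ≅ Z.
  H_1: rank ker ∂_1 − rank ∂_2 = (27 − 8) − 17 = 2, and the invariant factors of ∂_2 are all 1, so H_1 ≅ Z^2.
  H_2: rank ker ∂_2 − rank ∂_3 = (18 − 17) − 0 = 1, and there is no ∂_3, so H_2 ≅ Z.

(K is a triangulation of the torus T^2.)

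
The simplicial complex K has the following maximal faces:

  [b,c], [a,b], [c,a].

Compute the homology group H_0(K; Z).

H_0 ≅ Z.

Fix the vertex order a < b < c and write every simplex with vertices in increasing order. Then dim K = 1 and the simplices of K are:

  0-simplices (3): a, b, c
  1-simplices (3): ab, ac, bc

Hence C_0 ≅ Z^3, C_1 ≅ Z^3.

Boundary ∂_1: C_1 → C_0 sends each edge [p,q] (with p < q) to q − p. For instance
  ∂bc = c − b.
As a 3×3 matrix over Z this has rank 2, with invariant factors (1,1).

Now H_k = ker ∂_k / im ∂_{k+1}, so:

  H_0: rank C_0 − rank ∂_1 = 3 − 2 = 1, and the invariant factors of ∂_1 are all 1, so H_0 ≅ Z.

(K is a triangulation of the circle S^1.)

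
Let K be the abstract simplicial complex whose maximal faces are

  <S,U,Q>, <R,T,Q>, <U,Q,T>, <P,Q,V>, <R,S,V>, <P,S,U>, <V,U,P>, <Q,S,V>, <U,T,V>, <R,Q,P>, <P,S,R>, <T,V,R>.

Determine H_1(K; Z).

H_1 ≅ Z/2Z.

Order the vertices as P < Q < R < S < T < U < V. Listing each simplex with vertices in this order, K has dimension 2 with simplices:

  0-simplices (7): P, Q, R, S, T, U, V
  1-simplices (18): PQ, PR, PS, PU, PV, QR, QS, QT, QU, QV, RS, RT, RV, SU, SV, TU, TV, UV
  2-simplices (12): PQR, PQV, PRS, PSU, PUV, QRT, QSU, QSV, QTU, RSV, RTV, TUV

so the chain groups are C_0 ≅ Z^7, C_1 ≅ Z^18, C_2 ≅ Z^12.

Boundary ∂_1: C_1 → C_0 sends each edge [p,q] (with p < q) to q − p. For instance
  ∂UV = V − U.
As a 7×18 matrix over Z this has rank 6, with invariant factors (1,1,1,1,1,1).

Boundary ∂_2: C_2 → C_1 acts by ∂[p,q,r] = [q,r] − [p,r] + [p,q]. For instance
  ∂PUV = UV − PV + PU,
  ∂PRS = RS − PS + PR.
As a 18×12 matrix over Z this has rank 12, with invariant factors (1,1,1,1,1,1,1,1,1,1,1,2).

From H_k ≅ ker(∂_k) / im(∂_{k+1}) we obtain:

  H_1: rank ker ∂_1 − rank ∂_2 = (18 − 6) − 12 = 0, and ∂_2 has invariant factor 2 > 1, so H_1 = Z/2Z.

(K is a triangulation of the real projective plane RP^2.)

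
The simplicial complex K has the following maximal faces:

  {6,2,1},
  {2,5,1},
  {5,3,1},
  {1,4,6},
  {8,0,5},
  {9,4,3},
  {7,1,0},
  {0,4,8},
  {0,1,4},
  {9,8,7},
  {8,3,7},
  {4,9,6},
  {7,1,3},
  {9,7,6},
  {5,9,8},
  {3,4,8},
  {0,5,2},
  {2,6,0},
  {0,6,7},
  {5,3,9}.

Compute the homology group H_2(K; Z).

Take the total order 0 < 1 < 2 < 3 < 4 < 5 < 6 < 7 < 8 < 9 on the vertex set. Then K (dimension 2) consists of the simplices:

  0-simplices (10): [0], [1], [2], [3], [4], [5], [6], [7], [8], [9]
  1-simplices (30): (30 of them)
  2-simplices (20): (20 of them)

Hence C_0 ≅ Z^10, C_1 ≅ Z^30, C_2 ≅ Z^20.

∂_1: C_1 → C_0 maps an edge to its endpoints' difference, ∂[p,q] = q − p. For instance
  ∂[4,9] = [9] − [4].
The 10×30 boundary matrix has rank 9 and Smith normal form diag(1,1,1,1,1,1,1,1,1).

Boundary ∂_2: C_2 → C_1 acts by ∂[p,q,r] = [q,r] − [p,r] + [p,q]. For instance
  ∂[0,4,8] = [4,8] − [0,8] + [0,4],
  ∂[1,2,5] = [2,5] − [1,5] + [1,2].
As a 30×20 matrix over Z this has rank 20, with invariant factors (1,1,1,1,1,1,1,1,1,1,1,1,1,1,1,1,1,1,1,2).

Computing H_k = (kernel of ∂_k) / (image of ∂_{k+1}):

  H_2: rank ker ∂_2 − rank ∂_3 = (20 − 20) − 0 = 0, and there is no ∂_3, so H_2 ≅ 0.

H_2 ≅ 0.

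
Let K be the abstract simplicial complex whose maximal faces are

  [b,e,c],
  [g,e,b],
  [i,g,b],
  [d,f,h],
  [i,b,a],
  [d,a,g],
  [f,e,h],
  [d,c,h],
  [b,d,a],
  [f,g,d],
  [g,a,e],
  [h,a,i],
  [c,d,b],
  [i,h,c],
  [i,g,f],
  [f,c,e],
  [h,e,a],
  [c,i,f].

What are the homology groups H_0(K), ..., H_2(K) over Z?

Fix the vertex order a < b < c < d < e < f < g < h < i and write every simplex with vertices in increasing order. Then dim K = 2 and the simplices of K are:

  0-simplices (9): a, b, c, d, e, f, g, h, i
  1-simplices (27): ab, ad, ae, ag, ah, ai, bc, bd, be, bg, bi, cd, ce, cf, ch, ci, df, dg, dh, ef, eg, eh, fg, fh, fi, gi, hi
  2-simplices (18): abd, abi, adg, aeg, aeh, ahi, bcd, bce, beg, bgi, cdh, cef, cfi, chi, dfg, dfh, efh, fgi

so the chain groups are C_0 ≅ Z^9, C_1 ≅ Z^27, C_2 ≅ Z^18.

∂_1: C_1 → C_0 maps an edge to its endpoints' difference, ∂[p,q] = q − p.
The 9×27 boundary matrix has rank 8 and Smith normal form diag(1,1,1,1,1,1,1,1).

∂_2: C_2 → C_1 maps a triangle to the signed sum of its edges. For instance
  ∂abi = bi − ai + ab,
  ∂ahi = hi − ai + ah.
As a 27×18 matrix over Z this has rank 18, with invariant factors (1,1,1,1,1,1,1,1,1,1,1,1,1,1,1,1,1,2).

Reading off H_k = ker ∂_k / im ∂_{k+1}:

  H_0: rank C_0 − rank ∂_1 = 9 − 8 = 1, and the invariant factors of ∂_1 are all 1, so H_0 ≅ Z.
  H_1: rank ker ∂_1 − rank ∂_2 = (27 − 8) − 18 = 1, and ∂_2 has invariant factor 2 > 1, so H_1 ≅ Z ⊕ Z/2Z.
  H_2: rank ker ∂_2 − rank ∂_3 = (18 − 18) − 0 = 0, and there is no ∂_3, so H_2 ≅ 0.

As a check, the Euler characteristic is 9 − 27 + 18 = 0, which agrees with 1 − 1 + 0 = 0.
(K is a triangulation of the Klein bottle.)

H_0 = Z,  H_1 = Z ⊕ Z/2Z,  H_2 = 0.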